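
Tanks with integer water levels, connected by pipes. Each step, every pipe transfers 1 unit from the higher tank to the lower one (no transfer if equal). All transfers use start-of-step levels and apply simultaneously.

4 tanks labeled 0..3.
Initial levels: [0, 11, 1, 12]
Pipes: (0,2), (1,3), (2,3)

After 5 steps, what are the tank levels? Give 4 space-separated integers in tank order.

Step 1: flows [2->0,3->1,3->2] -> levels [1 12 1 10]
Step 2: flows [0=2,1->3,3->2] -> levels [1 11 2 10]
Step 3: flows [2->0,1->3,3->2] -> levels [2 10 2 10]
Step 4: flows [0=2,1=3,3->2] -> levels [2 10 3 9]
Step 5: flows [2->0,1->3,3->2] -> levels [3 9 3 9]

Answer: 3 9 3 9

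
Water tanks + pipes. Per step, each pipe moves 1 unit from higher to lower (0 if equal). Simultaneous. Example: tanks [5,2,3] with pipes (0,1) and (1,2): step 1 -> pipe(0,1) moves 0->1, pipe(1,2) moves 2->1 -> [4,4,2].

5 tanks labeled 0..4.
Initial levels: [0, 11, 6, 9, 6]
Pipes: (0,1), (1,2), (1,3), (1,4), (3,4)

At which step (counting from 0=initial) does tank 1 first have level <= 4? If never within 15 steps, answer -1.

Step 1: flows [1->0,1->2,1->3,1->4,3->4] -> levels [1 7 7 9 8]
Step 2: flows [1->0,1=2,3->1,4->1,3->4] -> levels [2 8 7 7 8]
Step 3: flows [1->0,1->2,1->3,1=4,4->3] -> levels [3 5 8 9 7]
Step 4: flows [1->0,2->1,3->1,4->1,3->4] -> levels [4 7 7 7 7]
Step 5: flows [1->0,1=2,1=3,1=4,3=4] -> levels [5 6 7 7 7]
Step 6: flows [1->0,2->1,3->1,4->1,3=4] -> levels [6 8 6 6 6]
Step 7: flows [1->0,1->2,1->3,1->4,3=4] -> levels [7 4 7 7 7]
Tank 1 first reaches <=4 at step 7

Answer: 7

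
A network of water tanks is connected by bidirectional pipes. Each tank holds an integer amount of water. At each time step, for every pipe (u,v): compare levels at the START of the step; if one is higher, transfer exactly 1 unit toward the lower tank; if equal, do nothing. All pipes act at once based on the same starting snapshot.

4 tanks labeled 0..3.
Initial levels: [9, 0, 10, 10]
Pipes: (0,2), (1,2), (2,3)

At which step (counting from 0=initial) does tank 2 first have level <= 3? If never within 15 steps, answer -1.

Answer: -1

Derivation:
Step 1: flows [2->0,2->1,2=3] -> levels [10 1 8 10]
Step 2: flows [0->2,2->1,3->2] -> levels [9 2 9 9]
Step 3: flows [0=2,2->1,2=3] -> levels [9 3 8 9]
Step 4: flows [0->2,2->1,3->2] -> levels [8 4 9 8]
Step 5: flows [2->0,2->1,2->3] -> levels [9 5 6 9]
Step 6: flows [0->2,2->1,3->2] -> levels [8 6 7 8]
Step 7: flows [0->2,2->1,3->2] -> levels [7 7 8 7]
Step 8: flows [2->0,2->1,2->3] -> levels [8 8 5 8]
Step 9: flows [0->2,1->2,3->2] -> levels [7 7 8 7]
  -> period-2 cycle (repeats step 7); tank 2 never drops to <=3
Tank 2 never reaches <=3 within 15 steps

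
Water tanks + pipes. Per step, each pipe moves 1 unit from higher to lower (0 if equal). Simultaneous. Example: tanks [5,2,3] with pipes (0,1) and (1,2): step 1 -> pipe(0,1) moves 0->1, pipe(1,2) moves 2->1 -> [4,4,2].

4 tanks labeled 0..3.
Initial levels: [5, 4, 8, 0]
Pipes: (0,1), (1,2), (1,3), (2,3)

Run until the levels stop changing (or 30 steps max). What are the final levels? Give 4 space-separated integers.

Answer: 5 2 5 5

Derivation:
Step 1: flows [0->1,2->1,1->3,2->3] -> levels [4 5 6 2]
Step 2: flows [1->0,2->1,1->3,2->3] -> levels [5 4 4 4]
Step 3: flows [0->1,1=2,1=3,2=3] -> levels [4 5 4 4]
Step 4: flows [1->0,1->2,1->3,2=3] -> levels [5 2 5 5]
Step 5: flows [0->1,2->1,3->1,2=3] -> levels [4 5 4 4]
  -> period-2 cycle: step 5 state = step 3 state; never stabilizes
  -> state at step 30: (30-3) mod 2 = 1, same as step 4 -> [5 2 5 5]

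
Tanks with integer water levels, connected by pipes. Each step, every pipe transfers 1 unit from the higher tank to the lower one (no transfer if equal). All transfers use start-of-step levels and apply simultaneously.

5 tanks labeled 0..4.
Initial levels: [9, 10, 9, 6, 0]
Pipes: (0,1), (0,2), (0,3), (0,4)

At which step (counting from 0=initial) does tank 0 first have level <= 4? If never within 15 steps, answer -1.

Answer: 7

Derivation:
Step 1: flows [1->0,0=2,0->3,0->4] -> levels [8 9 9 7 1]
Step 2: flows [1->0,2->0,0->3,0->4] -> levels [8 8 8 8 2]
Step 3: flows [0=1,0=2,0=3,0->4] -> levels [7 8 8 8 3]
Step 4: flows [1->0,2->0,3->0,0->4] -> levels [9 7 7 7 4]
Step 5: flows [0->1,0->2,0->3,0->4] -> levels [5 8 8 8 5]
Step 6: flows [1->0,2->0,3->0,0=4] -> levels [8 7 7 7 5]
Step 7: flows [0->1,0->2,0->3,0->4] -> levels [4 8 8 8 6]
Tank 0 first reaches <=4 at step 7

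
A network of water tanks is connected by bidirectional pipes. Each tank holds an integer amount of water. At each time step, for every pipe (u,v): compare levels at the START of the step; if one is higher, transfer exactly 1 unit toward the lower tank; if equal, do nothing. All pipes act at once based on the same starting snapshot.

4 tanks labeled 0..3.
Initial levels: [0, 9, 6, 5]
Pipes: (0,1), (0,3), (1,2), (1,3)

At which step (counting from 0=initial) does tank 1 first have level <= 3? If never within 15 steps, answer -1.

Step 1: flows [1->0,3->0,1->2,1->3] -> levels [2 6 7 5]
Step 2: flows [1->0,3->0,2->1,1->3] -> levels [4 5 6 5]
Step 3: flows [1->0,3->0,2->1,1=3] -> levels [6 5 5 4]
Step 4: flows [0->1,0->3,1=2,1->3] -> levels [4 5 5 6]
Step 5: flows [1->0,3->0,1=2,3->1] -> levels [6 5 5 4]
  -> period-2 cycle (repeats step 3); tank 1 never drops to <=3
Tank 1 never reaches <=3 within 15 steps

Answer: -1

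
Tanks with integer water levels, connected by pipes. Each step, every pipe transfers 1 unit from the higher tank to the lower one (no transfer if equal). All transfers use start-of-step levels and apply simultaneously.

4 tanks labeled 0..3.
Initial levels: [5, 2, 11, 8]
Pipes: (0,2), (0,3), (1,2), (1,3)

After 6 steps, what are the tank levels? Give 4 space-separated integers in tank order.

Step 1: flows [2->0,3->0,2->1,3->1] -> levels [7 4 9 6]
Step 2: flows [2->0,0->3,2->1,3->1] -> levels [7 6 7 6]
Step 3: flows [0=2,0->3,2->1,1=3] -> levels [6 7 6 7]
Step 4: flows [0=2,3->0,1->2,1=3] -> levels [7 6 7 6]
  -> period-2 cycle: step 4 state = step 2 state
  -> state at step 6: (6-2) mod 2 = 0, same as step 2 -> [7 6 7 6]

Answer: 7 6 7 6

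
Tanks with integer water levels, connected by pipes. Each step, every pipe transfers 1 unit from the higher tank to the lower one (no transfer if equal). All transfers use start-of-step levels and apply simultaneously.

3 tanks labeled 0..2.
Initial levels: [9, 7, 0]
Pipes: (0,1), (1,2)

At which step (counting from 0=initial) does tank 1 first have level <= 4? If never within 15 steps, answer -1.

Step 1: flows [0->1,1->2] -> levels [8 7 1]
Step 2: flows [0->1,1->2] -> levels [7 7 2]
Step 3: flows [0=1,1->2] -> levels [7 6 3]
Step 4: flows [0->1,1->2] -> levels [6 6 4]
Step 5: flows [0=1,1->2] -> levels [6 5 5]
Step 6: flows [0->1,1=2] -> levels [5 6 5]
Step 7: flows [1->0,1->2] -> levels [6 4 6]
Tank 1 first reaches <=4 at step 7

Answer: 7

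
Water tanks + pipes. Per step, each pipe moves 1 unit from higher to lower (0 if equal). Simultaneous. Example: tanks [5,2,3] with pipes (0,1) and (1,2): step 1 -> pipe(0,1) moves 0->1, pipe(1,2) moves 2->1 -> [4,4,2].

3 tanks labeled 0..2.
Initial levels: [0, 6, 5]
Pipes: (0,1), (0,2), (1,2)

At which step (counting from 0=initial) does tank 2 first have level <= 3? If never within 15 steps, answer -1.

Step 1: flows [1->0,2->0,1->2] -> levels [2 4 5]
Step 2: flows [1->0,2->0,2->1] -> levels [4 4 3]
Tank 2 first reaches <=3 at step 2

Answer: 2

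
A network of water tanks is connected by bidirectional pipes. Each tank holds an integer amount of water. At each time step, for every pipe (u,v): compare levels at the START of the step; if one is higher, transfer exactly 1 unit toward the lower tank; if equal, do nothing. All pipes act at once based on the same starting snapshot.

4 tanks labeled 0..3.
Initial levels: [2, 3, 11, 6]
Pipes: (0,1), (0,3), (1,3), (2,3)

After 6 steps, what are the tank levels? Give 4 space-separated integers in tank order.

Step 1: flows [1->0,3->0,3->1,2->3] -> levels [4 3 10 5]
Step 2: flows [0->1,3->0,3->1,2->3] -> levels [4 5 9 4]
Step 3: flows [1->0,0=3,1->3,2->3] -> levels [5 3 8 6]
Step 4: flows [0->1,3->0,3->1,2->3] -> levels [5 5 7 5]
Step 5: flows [0=1,0=3,1=3,2->3] -> levels [5 5 6 6]
Step 6: flows [0=1,3->0,3->1,2=3] -> levels [6 6 6 4]

Answer: 6 6 6 4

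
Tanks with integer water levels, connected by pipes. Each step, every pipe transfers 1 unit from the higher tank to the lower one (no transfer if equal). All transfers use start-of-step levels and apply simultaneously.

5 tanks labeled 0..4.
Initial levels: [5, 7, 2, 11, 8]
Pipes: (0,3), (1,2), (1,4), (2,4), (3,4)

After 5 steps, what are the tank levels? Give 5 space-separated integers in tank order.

Answer: 6 7 7 8 5

Derivation:
Step 1: flows [3->0,1->2,4->1,4->2,3->4] -> levels [6 7 4 9 7]
Step 2: flows [3->0,1->2,1=4,4->2,3->4] -> levels [7 6 6 7 7]
Step 3: flows [0=3,1=2,4->1,4->2,3=4] -> levels [7 7 7 7 5]
Step 4: flows [0=3,1=2,1->4,2->4,3->4] -> levels [7 6 6 6 8]
Step 5: flows [0->3,1=2,4->1,4->2,4->3] -> levels [6 7 7 8 5]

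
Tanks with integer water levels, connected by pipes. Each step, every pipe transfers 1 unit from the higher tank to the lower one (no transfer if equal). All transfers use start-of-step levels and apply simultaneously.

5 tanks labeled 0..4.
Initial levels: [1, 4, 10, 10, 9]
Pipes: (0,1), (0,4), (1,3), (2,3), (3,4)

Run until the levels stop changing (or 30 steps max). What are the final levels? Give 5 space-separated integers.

Step 1: flows [1->0,4->0,3->1,2=3,3->4] -> levels [3 4 10 8 9]
Step 2: flows [1->0,4->0,3->1,2->3,4->3] -> levels [5 4 9 9 7]
Step 3: flows [0->1,4->0,3->1,2=3,3->4] -> levels [5 6 9 7 7]
Step 4: flows [1->0,4->0,3->1,2->3,3=4] -> levels [7 6 8 7 6]
Step 5: flows [0->1,0->4,3->1,2->3,3->4] -> levels [5 8 7 6 8]
Step 6: flows [1->0,4->0,1->3,2->3,4->3] -> levels [7 6 6 9 6]
Step 7: flows [0->1,0->4,3->1,3->2,3->4] -> levels [5 8 7 6 8]
  -> period-2 cycle: step 7 state = step 5 state; never stabilizes
  -> state at step 30: (30-5) mod 2 = 1, same as step 6 -> [7 6 6 9 6]

Answer: 7 6 6 9 6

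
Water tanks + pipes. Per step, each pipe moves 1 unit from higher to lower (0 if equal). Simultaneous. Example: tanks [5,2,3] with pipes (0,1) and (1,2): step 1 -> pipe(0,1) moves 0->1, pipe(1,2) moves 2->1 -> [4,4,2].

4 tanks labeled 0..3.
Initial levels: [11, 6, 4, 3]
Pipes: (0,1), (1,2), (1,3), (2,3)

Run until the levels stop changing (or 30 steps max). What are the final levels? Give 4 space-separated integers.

Step 1: flows [0->1,1->2,1->3,2->3] -> levels [10 5 4 5]
Step 2: flows [0->1,1->2,1=3,3->2] -> levels [9 5 6 4]
Step 3: flows [0->1,2->1,1->3,2->3] -> levels [8 6 4 6]
Step 4: flows [0->1,1->2,1=3,3->2] -> levels [7 6 6 5]
Step 5: flows [0->1,1=2,1->3,2->3] -> levels [6 6 5 7]
Step 6: flows [0=1,1->2,3->1,3->2] -> levels [6 6 7 5]
Step 7: flows [0=1,2->1,1->3,2->3] -> levels [6 6 5 7]
  -> period-2 cycle: step 7 state = step 5 state; never stabilizes
  -> state at step 30: (30-5) mod 2 = 1, same as step 6 -> [6 6 7 5]

Answer: 6 6 7 5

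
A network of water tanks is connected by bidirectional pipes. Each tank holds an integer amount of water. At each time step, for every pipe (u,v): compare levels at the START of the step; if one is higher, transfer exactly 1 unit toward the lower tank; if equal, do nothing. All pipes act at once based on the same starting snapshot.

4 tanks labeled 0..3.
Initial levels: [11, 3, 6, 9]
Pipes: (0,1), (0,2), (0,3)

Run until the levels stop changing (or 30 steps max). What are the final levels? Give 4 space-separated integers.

Answer: 6 7 8 8

Derivation:
Step 1: flows [0->1,0->2,0->3] -> levels [8 4 7 10]
Step 2: flows [0->1,0->2,3->0] -> levels [7 5 8 9]
Step 3: flows [0->1,2->0,3->0] -> levels [8 6 7 8]
Step 4: flows [0->1,0->2,0=3] -> levels [6 7 8 8]
Step 5: flows [1->0,2->0,3->0] -> levels [9 6 7 7]
Step 6: flows [0->1,0->2,0->3] -> levels [6 7 8 8]
  -> period-2 cycle: step 6 state = step 4 state; never stabilizes
  -> state at step 30: (30-4) mod 2 = 0, same as step 4 -> [6 7 8 8]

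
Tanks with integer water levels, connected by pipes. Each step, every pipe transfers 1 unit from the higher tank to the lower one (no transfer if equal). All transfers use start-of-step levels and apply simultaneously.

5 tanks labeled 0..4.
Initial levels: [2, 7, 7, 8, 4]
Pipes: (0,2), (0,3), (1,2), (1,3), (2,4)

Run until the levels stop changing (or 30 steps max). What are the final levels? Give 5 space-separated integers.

Step 1: flows [2->0,3->0,1=2,3->1,2->4] -> levels [4 8 5 6 5]
Step 2: flows [2->0,3->0,1->2,1->3,2=4] -> levels [6 6 5 6 5]
Step 3: flows [0->2,0=3,1->2,1=3,2=4] -> levels [5 5 7 6 5]
Step 4: flows [2->0,3->0,2->1,3->1,2->4] -> levels [7 7 4 4 6]
Step 5: flows [0->2,0->3,1->2,1->3,4->2] -> levels [5 5 7 6 5]
  -> period-2 cycle: step 5 state = step 3 state; never stabilizes
  -> state at step 30: (30-3) mod 2 = 1, same as step 4 -> [7 7 4 4 6]

Answer: 7 7 4 4 6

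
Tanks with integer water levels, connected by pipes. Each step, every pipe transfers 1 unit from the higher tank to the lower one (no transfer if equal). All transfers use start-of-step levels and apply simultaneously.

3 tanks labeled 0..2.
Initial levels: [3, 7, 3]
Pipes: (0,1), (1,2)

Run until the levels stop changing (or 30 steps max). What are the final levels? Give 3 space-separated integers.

Step 1: flows [1->0,1->2] -> levels [4 5 4]
Step 2: flows [1->0,1->2] -> levels [5 3 5]
Step 3: flows [0->1,2->1] -> levels [4 5 4]
  -> period-2 cycle: step 3 state = step 1 state; never stabilizes
  -> state at step 30: (30-1) mod 2 = 1, same as step 2 -> [5 3 5]

Answer: 5 3 5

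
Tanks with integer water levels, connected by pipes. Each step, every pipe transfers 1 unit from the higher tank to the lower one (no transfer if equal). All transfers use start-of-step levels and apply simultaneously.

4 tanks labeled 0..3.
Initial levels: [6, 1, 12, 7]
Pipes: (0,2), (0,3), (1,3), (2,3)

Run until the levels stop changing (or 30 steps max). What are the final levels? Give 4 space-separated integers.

Answer: 7 7 7 5

Derivation:
Step 1: flows [2->0,3->0,3->1,2->3] -> levels [8 2 10 6]
Step 2: flows [2->0,0->3,3->1,2->3] -> levels [8 3 8 7]
Step 3: flows [0=2,0->3,3->1,2->3] -> levels [7 4 7 8]
Step 4: flows [0=2,3->0,3->1,3->2] -> levels [8 5 8 5]
Step 5: flows [0=2,0->3,1=3,2->3] -> levels [7 5 7 7]
Step 6: flows [0=2,0=3,3->1,2=3] -> levels [7 6 7 6]
Step 7: flows [0=2,0->3,1=3,2->3] -> levels [6 6 6 8]
Step 8: flows [0=2,3->0,3->1,3->2] -> levels [7 7 7 5]
Step 9: flows [0=2,0->3,1->3,2->3] -> levels [6 6 6 8]
  -> period-2 cycle: step 9 state = step 7 state; never stabilizes
  -> state at step 30: (30-7) mod 2 = 1, same as step 8 -> [7 7 7 5]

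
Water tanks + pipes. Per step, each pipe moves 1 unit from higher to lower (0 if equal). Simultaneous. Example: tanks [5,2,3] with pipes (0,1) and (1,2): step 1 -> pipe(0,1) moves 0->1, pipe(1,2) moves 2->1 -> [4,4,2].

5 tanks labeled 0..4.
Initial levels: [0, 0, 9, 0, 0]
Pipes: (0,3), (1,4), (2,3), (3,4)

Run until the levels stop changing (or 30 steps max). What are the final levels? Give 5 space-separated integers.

Step 1: flows [0=3,1=4,2->3,3=4] -> levels [0 0 8 1 0]
Step 2: flows [3->0,1=4,2->3,3->4] -> levels [1 0 7 0 1]
Step 3: flows [0->3,4->1,2->3,4->3] -> levels [0 1 6 3 -1]
Step 4: flows [3->0,1->4,2->3,3->4] -> levels [1 0 5 2 1]
Step 5: flows [3->0,4->1,2->3,3->4] -> levels [2 1 4 1 1]
Step 6: flows [0->3,1=4,2->3,3=4] -> levels [1 1 3 3 1]
Step 7: flows [3->0,1=4,2=3,3->4] -> levels [2 1 3 1 2]
Step 8: flows [0->3,4->1,2->3,4->3] -> levels [1 2 2 4 0]
Step 9: flows [3->0,1->4,3->2,3->4] -> levels [2 1 3 1 2]
  -> period-2 cycle: step 9 state = step 7 state; never stabilizes
  -> state at step 30: (30-7) mod 2 = 1, same as step 8 -> [1 2 2 4 0]

Answer: 1 2 2 4 0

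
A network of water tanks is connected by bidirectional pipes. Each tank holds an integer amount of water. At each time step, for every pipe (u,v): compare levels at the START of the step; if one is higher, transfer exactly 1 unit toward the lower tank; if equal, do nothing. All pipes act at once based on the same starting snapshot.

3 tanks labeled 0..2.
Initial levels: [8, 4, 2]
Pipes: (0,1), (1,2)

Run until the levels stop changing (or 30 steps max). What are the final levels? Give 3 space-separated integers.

Step 1: flows [0->1,1->2] -> levels [7 4 3]
Step 2: flows [0->1,1->2] -> levels [6 4 4]
Step 3: flows [0->1,1=2] -> levels [5 5 4]
Step 4: flows [0=1,1->2] -> levels [5 4 5]
Step 5: flows [0->1,2->1] -> levels [4 6 4]
Step 6: flows [1->0,1->2] -> levels [5 4 5]
  -> period-2 cycle: step 6 state = step 4 state; never stabilizes
  -> state at step 30: (30-4) mod 2 = 0, same as step 4 -> [5 4 5]

Answer: 5 4 5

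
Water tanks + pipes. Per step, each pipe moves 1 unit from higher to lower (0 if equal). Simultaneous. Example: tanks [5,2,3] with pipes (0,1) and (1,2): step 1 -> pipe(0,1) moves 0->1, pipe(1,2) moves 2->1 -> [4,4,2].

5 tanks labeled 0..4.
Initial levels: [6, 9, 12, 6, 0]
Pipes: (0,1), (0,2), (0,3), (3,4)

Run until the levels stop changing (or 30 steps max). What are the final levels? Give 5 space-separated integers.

Step 1: flows [1->0,2->0,0=3,3->4] -> levels [8 8 11 5 1]
Step 2: flows [0=1,2->0,0->3,3->4] -> levels [8 8 10 5 2]
Step 3: flows [0=1,2->0,0->3,3->4] -> levels [8 8 9 5 3]
Step 4: flows [0=1,2->0,0->3,3->4] -> levels [8 8 8 5 4]
Step 5: flows [0=1,0=2,0->3,3->4] -> levels [7 8 8 5 5]
Step 6: flows [1->0,2->0,0->3,3=4] -> levels [8 7 7 6 5]
Step 7: flows [0->1,0->2,0->3,3->4] -> levels [5 8 8 6 6]
Step 8: flows [1->0,2->0,3->0,3=4] -> levels [8 7 7 5 6]
Step 9: flows [0->1,0->2,0->3,4->3] -> levels [5 8 8 7 5]
Step 10: flows [1->0,2->0,3->0,3->4] -> levels [8 7 7 5 6]
  -> period-2 cycle: step 10 state = step 8 state; never stabilizes
  -> state at step 30: (30-8) mod 2 = 0, same as step 8 -> [8 7 7 5 6]

Answer: 8 7 7 5 6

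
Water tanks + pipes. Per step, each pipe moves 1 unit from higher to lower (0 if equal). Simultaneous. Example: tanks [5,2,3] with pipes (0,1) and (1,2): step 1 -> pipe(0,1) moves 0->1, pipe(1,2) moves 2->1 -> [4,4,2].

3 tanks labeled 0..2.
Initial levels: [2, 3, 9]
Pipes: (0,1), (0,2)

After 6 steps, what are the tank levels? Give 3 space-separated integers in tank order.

Answer: 6 4 4

Derivation:
Step 1: flows [1->0,2->0] -> levels [4 2 8]
Step 2: flows [0->1,2->0] -> levels [4 3 7]
Step 3: flows [0->1,2->0] -> levels [4 4 6]
Step 4: flows [0=1,2->0] -> levels [5 4 5]
Step 5: flows [0->1,0=2] -> levels [4 5 5]
Step 6: flows [1->0,2->0] -> levels [6 4 4]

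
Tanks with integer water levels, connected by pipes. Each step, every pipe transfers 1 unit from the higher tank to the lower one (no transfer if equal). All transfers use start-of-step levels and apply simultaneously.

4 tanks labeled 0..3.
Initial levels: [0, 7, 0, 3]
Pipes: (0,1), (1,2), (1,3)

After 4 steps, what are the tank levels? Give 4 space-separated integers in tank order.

Step 1: flows [1->0,1->2,1->3] -> levels [1 4 1 4]
Step 2: flows [1->0,1->2,1=3] -> levels [2 2 2 4]
Step 3: flows [0=1,1=2,3->1] -> levels [2 3 2 3]
Step 4: flows [1->0,1->2,1=3] -> levels [3 1 3 3]

Answer: 3 1 3 3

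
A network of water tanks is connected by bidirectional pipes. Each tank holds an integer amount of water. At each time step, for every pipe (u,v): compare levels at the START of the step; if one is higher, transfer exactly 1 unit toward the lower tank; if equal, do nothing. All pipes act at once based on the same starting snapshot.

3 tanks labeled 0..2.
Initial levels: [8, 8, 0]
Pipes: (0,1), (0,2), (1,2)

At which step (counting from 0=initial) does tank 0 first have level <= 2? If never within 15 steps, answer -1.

Answer: -1

Derivation:
Step 1: flows [0=1,0->2,1->2] -> levels [7 7 2]
Step 2: flows [0=1,0->2,1->2] -> levels [6 6 4]
Step 3: flows [0=1,0->2,1->2] -> levels [5 5 6]
Step 4: flows [0=1,2->0,2->1] -> levels [6 6 4]
  -> period-2 cycle (repeats step 2); tank 0 never drops to <=2
Tank 0 never reaches <=2 within 15 steps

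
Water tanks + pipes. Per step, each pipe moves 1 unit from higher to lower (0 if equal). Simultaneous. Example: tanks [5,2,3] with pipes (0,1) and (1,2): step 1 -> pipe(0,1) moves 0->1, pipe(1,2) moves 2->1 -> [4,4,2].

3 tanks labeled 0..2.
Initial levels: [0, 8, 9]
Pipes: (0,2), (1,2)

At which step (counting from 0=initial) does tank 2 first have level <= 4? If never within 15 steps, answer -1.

Step 1: flows [2->0,2->1] -> levels [1 9 7]
Step 2: flows [2->0,1->2] -> levels [2 8 7]
Step 3: flows [2->0,1->2] -> levels [3 7 7]
Step 4: flows [2->0,1=2] -> levels [4 7 6]
Step 5: flows [2->0,1->2] -> levels [5 6 6]
Step 6: flows [2->0,1=2] -> levels [6 6 5]
Step 7: flows [0->2,1->2] -> levels [5 5 7]
Step 8: flows [2->0,2->1] -> levels [6 6 5]
  -> period-2 cycle (repeats step 6); tank 2 never drops to <=4
Tank 2 never reaches <=4 within 15 steps

Answer: -1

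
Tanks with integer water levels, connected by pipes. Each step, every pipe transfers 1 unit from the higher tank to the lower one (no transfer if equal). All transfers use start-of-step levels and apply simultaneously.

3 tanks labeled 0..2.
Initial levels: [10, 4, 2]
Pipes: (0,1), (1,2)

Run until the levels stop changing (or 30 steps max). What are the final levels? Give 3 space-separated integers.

Step 1: flows [0->1,1->2] -> levels [9 4 3]
Step 2: flows [0->1,1->2] -> levels [8 4 4]
Step 3: flows [0->1,1=2] -> levels [7 5 4]
Step 4: flows [0->1,1->2] -> levels [6 5 5]
Step 5: flows [0->1,1=2] -> levels [5 6 5]
Step 6: flows [1->0,1->2] -> levels [6 4 6]
Step 7: flows [0->1,2->1] -> levels [5 6 5]
  -> period-2 cycle: step 7 state = step 5 state; never stabilizes
  -> state at step 30: (30-5) mod 2 = 1, same as step 6 -> [6 4 6]

Answer: 6 4 6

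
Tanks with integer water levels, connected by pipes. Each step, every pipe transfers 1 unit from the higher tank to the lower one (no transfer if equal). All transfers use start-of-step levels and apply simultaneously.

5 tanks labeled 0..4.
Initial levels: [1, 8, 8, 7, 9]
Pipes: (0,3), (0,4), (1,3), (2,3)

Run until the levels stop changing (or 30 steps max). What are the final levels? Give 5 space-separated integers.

Step 1: flows [3->0,4->0,1->3,2->3] -> levels [3 7 7 8 8]
Step 2: flows [3->0,4->0,3->1,3->2] -> levels [5 8 8 5 7]
Step 3: flows [0=3,4->0,1->3,2->3] -> levels [6 7 7 7 6]
Step 4: flows [3->0,0=4,1=3,2=3] -> levels [7 7 7 6 6]
Step 5: flows [0->3,0->4,1->3,2->3] -> levels [5 6 6 9 7]
Step 6: flows [3->0,4->0,3->1,3->2] -> levels [7 7 7 6 6]
  -> period-2 cycle: step 6 state = step 4 state; never stabilizes
  -> state at step 30: (30-4) mod 2 = 0, same as step 4 -> [7 7 7 6 6]

Answer: 7 7 7 6 6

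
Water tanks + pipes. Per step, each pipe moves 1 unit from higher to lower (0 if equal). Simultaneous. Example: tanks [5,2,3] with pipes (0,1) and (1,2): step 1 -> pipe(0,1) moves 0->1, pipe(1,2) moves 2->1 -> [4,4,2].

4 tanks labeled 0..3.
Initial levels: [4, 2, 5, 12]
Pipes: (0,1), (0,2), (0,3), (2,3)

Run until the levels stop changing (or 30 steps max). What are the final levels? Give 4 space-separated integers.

Step 1: flows [0->1,2->0,3->0,3->2] -> levels [5 3 5 10]
Step 2: flows [0->1,0=2,3->0,3->2] -> levels [5 4 6 8]
Step 3: flows [0->1,2->0,3->0,3->2] -> levels [6 5 6 6]
Step 4: flows [0->1,0=2,0=3,2=3] -> levels [5 6 6 6]
Step 5: flows [1->0,2->0,3->0,2=3] -> levels [8 5 5 5]
Step 6: flows [0->1,0->2,0->3,2=3] -> levels [5 6 6 6]
  -> period-2 cycle: step 6 state = step 4 state; never stabilizes
  -> state at step 30: (30-4) mod 2 = 0, same as step 4 -> [5 6 6 6]

Answer: 5 6 6 6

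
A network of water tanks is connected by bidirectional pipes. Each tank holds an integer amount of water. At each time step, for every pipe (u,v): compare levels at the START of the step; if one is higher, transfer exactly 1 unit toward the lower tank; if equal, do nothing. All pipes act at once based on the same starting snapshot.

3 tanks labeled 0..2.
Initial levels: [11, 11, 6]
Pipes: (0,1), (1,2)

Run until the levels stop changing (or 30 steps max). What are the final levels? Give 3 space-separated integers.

Answer: 9 10 9

Derivation:
Step 1: flows [0=1,1->2] -> levels [11 10 7]
Step 2: flows [0->1,1->2] -> levels [10 10 8]
Step 3: flows [0=1,1->2] -> levels [10 9 9]
Step 4: flows [0->1,1=2] -> levels [9 10 9]
Step 5: flows [1->0,1->2] -> levels [10 8 10]
Step 6: flows [0->1,2->1] -> levels [9 10 9]
  -> period-2 cycle: step 6 state = step 4 state; never stabilizes
  -> state at step 30: (30-4) mod 2 = 0, same as step 4 -> [9 10 9]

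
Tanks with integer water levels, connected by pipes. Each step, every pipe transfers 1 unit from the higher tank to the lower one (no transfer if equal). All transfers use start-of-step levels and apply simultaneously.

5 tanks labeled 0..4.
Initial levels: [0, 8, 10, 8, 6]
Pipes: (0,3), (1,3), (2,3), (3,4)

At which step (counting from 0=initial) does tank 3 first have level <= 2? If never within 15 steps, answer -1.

Answer: -1

Derivation:
Step 1: flows [3->0,1=3,2->3,3->4] -> levels [1 8 9 7 7]
Step 2: flows [3->0,1->3,2->3,3=4] -> levels [2 7 8 8 7]
Step 3: flows [3->0,3->1,2=3,3->4] -> levels [3 8 8 5 8]
Step 4: flows [3->0,1->3,2->3,4->3] -> levels [4 7 7 7 7]
Step 5: flows [3->0,1=3,2=3,3=4] -> levels [5 7 7 6 7]
Step 6: flows [3->0,1->3,2->3,4->3] -> levels [6 6 6 8 6]
Step 7: flows [3->0,3->1,3->2,3->4] -> levels [7 7 7 4 7]
Step 8: flows [0->3,1->3,2->3,4->3] -> levels [6 6 6 8 6]
  -> period-2 cycle (repeats step 6); tank 3 never drops to <=2
Tank 3 never reaches <=2 within 15 steps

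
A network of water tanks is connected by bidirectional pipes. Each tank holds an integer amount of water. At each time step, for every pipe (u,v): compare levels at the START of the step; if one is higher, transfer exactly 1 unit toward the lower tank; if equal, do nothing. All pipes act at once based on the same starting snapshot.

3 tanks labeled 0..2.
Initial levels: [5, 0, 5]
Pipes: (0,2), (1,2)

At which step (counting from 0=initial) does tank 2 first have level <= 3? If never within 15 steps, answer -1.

Step 1: flows [0=2,2->1] -> levels [5 1 4]
Step 2: flows [0->2,2->1] -> levels [4 2 4]
Step 3: flows [0=2,2->1] -> levels [4 3 3]
Tank 2 first reaches <=3 at step 3

Answer: 3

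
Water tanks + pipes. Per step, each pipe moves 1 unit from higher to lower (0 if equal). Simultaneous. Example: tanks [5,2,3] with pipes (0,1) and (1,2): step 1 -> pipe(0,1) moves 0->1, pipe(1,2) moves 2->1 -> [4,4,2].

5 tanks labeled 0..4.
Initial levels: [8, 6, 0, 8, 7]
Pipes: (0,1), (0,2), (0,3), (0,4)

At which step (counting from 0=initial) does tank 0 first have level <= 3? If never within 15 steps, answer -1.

Step 1: flows [0->1,0->2,0=3,0->4] -> levels [5 7 1 8 8]
Step 2: flows [1->0,0->2,3->0,4->0] -> levels [7 6 2 7 7]
Step 3: flows [0->1,0->2,0=3,0=4] -> levels [5 7 3 7 7]
Step 4: flows [1->0,0->2,3->0,4->0] -> levels [7 6 4 6 6]
Step 5: flows [0->1,0->2,0->3,0->4] -> levels [3 7 5 7 7]
Tank 0 first reaches <=3 at step 5

Answer: 5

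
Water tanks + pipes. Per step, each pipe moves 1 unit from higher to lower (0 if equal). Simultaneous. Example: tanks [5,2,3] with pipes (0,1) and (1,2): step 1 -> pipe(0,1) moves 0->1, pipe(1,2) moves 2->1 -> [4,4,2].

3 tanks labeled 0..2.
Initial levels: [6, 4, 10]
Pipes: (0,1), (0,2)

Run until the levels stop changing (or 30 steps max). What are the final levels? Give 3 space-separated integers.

Answer: 6 7 7

Derivation:
Step 1: flows [0->1,2->0] -> levels [6 5 9]
Step 2: flows [0->1,2->0] -> levels [6 6 8]
Step 3: flows [0=1,2->0] -> levels [7 6 7]
Step 4: flows [0->1,0=2] -> levels [6 7 7]
Step 5: flows [1->0,2->0] -> levels [8 6 6]
Step 6: flows [0->1,0->2] -> levels [6 7 7]
  -> period-2 cycle: step 6 state = step 4 state; never stabilizes
  -> state at step 30: (30-4) mod 2 = 0, same as step 4 -> [6 7 7]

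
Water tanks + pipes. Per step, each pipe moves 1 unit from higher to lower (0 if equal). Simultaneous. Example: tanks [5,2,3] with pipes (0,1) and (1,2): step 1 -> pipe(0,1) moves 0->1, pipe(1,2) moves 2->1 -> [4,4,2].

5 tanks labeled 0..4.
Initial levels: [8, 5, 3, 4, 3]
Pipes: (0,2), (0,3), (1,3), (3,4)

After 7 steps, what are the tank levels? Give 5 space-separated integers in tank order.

Step 1: flows [0->2,0->3,1->3,3->4] -> levels [6 4 4 5 4]
Step 2: flows [0->2,0->3,3->1,3->4] -> levels [4 5 5 4 5]
Step 3: flows [2->0,0=3,1->3,4->3] -> levels [5 4 4 6 4]
Step 4: flows [0->2,3->0,3->1,3->4] -> levels [5 5 5 3 5]
Step 5: flows [0=2,0->3,1->3,4->3] -> levels [4 4 5 6 4]
Step 6: flows [2->0,3->0,3->1,3->4] -> levels [6 5 4 3 5]
Step 7: flows [0->2,0->3,1->3,4->3] -> levels [4 4 5 6 4]

Answer: 4 4 5 6 4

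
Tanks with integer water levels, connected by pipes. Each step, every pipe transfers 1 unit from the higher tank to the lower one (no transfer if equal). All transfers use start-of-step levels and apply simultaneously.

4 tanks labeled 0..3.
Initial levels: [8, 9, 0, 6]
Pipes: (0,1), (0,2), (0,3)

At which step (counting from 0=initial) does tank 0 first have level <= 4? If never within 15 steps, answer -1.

Step 1: flows [1->0,0->2,0->3] -> levels [7 8 1 7]
Step 2: flows [1->0,0->2,0=3] -> levels [7 7 2 7]
Step 3: flows [0=1,0->2,0=3] -> levels [6 7 3 7]
Step 4: flows [1->0,0->2,3->0] -> levels [7 6 4 6]
Step 5: flows [0->1,0->2,0->3] -> levels [4 7 5 7]
Tank 0 first reaches <=4 at step 5

Answer: 5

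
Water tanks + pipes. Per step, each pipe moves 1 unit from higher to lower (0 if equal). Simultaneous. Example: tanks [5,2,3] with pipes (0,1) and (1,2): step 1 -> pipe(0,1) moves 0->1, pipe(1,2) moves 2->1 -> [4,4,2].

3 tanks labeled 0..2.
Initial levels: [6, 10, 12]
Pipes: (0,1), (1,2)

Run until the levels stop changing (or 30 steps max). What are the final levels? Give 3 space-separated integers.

Answer: 9 10 9

Derivation:
Step 1: flows [1->0,2->1] -> levels [7 10 11]
Step 2: flows [1->0,2->1] -> levels [8 10 10]
Step 3: flows [1->0,1=2] -> levels [9 9 10]
Step 4: flows [0=1,2->1] -> levels [9 10 9]
Step 5: flows [1->0,1->2] -> levels [10 8 10]
Step 6: flows [0->1,2->1] -> levels [9 10 9]
  -> period-2 cycle: step 6 state = step 4 state; never stabilizes
  -> state at step 30: (30-4) mod 2 = 0, same as step 4 -> [9 10 9]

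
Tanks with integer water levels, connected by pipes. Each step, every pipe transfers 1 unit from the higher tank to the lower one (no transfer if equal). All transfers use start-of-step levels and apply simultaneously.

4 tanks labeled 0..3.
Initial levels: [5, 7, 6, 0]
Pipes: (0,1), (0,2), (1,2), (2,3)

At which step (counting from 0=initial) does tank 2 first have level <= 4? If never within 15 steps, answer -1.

Step 1: flows [1->0,2->0,1->2,2->3] -> levels [7 5 5 1]
Step 2: flows [0->1,0->2,1=2,2->3] -> levels [5 6 5 2]
Step 3: flows [1->0,0=2,1->2,2->3] -> levels [6 4 5 3]
Step 4: flows [0->1,0->2,2->1,2->3] -> levels [4 6 4 4]
Tank 2 first reaches <=4 at step 4

Answer: 4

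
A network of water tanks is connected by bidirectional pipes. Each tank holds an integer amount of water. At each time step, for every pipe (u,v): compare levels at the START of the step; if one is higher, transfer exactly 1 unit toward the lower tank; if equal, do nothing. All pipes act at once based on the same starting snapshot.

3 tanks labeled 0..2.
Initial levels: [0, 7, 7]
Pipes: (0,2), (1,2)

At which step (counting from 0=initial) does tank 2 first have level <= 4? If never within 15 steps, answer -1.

Answer: 5

Derivation:
Step 1: flows [2->0,1=2] -> levels [1 7 6]
Step 2: flows [2->0,1->2] -> levels [2 6 6]
Step 3: flows [2->0,1=2] -> levels [3 6 5]
Step 4: flows [2->0,1->2] -> levels [4 5 5]
Step 5: flows [2->0,1=2] -> levels [5 5 4]
Tank 2 first reaches <=4 at step 5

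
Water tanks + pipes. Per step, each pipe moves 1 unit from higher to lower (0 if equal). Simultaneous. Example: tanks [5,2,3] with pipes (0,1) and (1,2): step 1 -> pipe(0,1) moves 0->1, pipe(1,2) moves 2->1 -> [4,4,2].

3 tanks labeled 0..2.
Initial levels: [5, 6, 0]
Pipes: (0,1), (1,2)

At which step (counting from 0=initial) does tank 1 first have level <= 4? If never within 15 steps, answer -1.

Answer: 1

Derivation:
Step 1: flows [1->0,1->2] -> levels [6 4 1]
Tank 1 first reaches <=4 at step 1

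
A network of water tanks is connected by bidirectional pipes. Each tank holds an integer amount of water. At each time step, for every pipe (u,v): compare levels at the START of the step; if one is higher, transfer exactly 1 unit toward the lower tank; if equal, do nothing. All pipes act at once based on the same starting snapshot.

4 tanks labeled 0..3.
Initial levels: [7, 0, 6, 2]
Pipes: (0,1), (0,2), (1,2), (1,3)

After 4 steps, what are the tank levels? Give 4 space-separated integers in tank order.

Answer: 5 3 3 4

Derivation:
Step 1: flows [0->1,0->2,2->1,3->1] -> levels [5 3 6 1]
Step 2: flows [0->1,2->0,2->1,1->3] -> levels [5 4 4 2]
Step 3: flows [0->1,0->2,1=2,1->3] -> levels [3 4 5 3]
Step 4: flows [1->0,2->0,2->1,1->3] -> levels [5 3 3 4]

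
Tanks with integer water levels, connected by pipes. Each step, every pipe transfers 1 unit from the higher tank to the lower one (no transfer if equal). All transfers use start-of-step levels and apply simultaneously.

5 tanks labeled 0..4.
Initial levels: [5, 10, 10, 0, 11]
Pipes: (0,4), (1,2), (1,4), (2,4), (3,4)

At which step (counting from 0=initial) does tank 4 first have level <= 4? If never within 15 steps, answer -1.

Answer: -1

Derivation:
Step 1: flows [4->0,1=2,4->1,4->2,4->3] -> levels [6 11 11 1 7]
Step 2: flows [4->0,1=2,1->4,2->4,4->3] -> levels [7 10 10 2 7]
Step 3: flows [0=4,1=2,1->4,2->4,4->3] -> levels [7 9 9 3 8]
Step 4: flows [4->0,1=2,1->4,2->4,4->3] -> levels [8 8 8 4 8]
Step 5: flows [0=4,1=2,1=4,2=4,4->3] -> levels [8 8 8 5 7]
Step 6: flows [0->4,1=2,1->4,2->4,4->3] -> levels [7 7 7 6 9]
Step 7: flows [4->0,1=2,4->1,4->2,4->3] -> levels [8 8 8 7 5]
Step 8: flows [0->4,1=2,1->4,2->4,3->4] -> levels [7 7 7 6 9]
  -> period-2 cycle (repeats step 6); tank 4 never drops to <=4
Tank 4 never reaches <=4 within 15 steps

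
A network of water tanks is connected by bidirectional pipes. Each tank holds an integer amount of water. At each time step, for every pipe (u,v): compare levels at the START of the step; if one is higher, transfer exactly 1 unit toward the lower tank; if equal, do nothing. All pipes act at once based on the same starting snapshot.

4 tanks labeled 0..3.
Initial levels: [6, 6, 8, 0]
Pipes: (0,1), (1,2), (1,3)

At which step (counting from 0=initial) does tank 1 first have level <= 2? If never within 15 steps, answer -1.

Answer: -1

Derivation:
Step 1: flows [0=1,2->1,1->3] -> levels [6 6 7 1]
Step 2: flows [0=1,2->1,1->3] -> levels [6 6 6 2]
Step 3: flows [0=1,1=2,1->3] -> levels [6 5 6 3]
Step 4: flows [0->1,2->1,1->3] -> levels [5 6 5 4]
Step 5: flows [1->0,1->2,1->3] -> levels [6 3 6 5]
Step 6: flows [0->1,2->1,3->1] -> levels [5 6 5 4]
  -> period-2 cycle (repeats step 4); tank 1 never drops to <=2
Tank 1 never reaches <=2 within 15 steps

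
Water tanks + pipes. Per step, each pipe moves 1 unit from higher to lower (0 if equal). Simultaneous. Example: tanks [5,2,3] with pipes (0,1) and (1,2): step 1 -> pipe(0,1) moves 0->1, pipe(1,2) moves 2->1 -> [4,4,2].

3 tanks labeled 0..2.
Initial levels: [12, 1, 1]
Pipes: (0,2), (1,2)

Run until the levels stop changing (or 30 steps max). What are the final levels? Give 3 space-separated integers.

Step 1: flows [0->2,1=2] -> levels [11 1 2]
Step 2: flows [0->2,2->1] -> levels [10 2 2]
Step 3: flows [0->2,1=2] -> levels [9 2 3]
Step 4: flows [0->2,2->1] -> levels [8 3 3]
Step 5: flows [0->2,1=2] -> levels [7 3 4]
Step 6: flows [0->2,2->1] -> levels [6 4 4]
Step 7: flows [0->2,1=2] -> levels [5 4 5]
Step 8: flows [0=2,2->1] -> levels [5 5 4]
Step 9: flows [0->2,1->2] -> levels [4 4 6]
Step 10: flows [2->0,2->1] -> levels [5 5 4]
  -> period-2 cycle: step 10 state = step 8 state; never stabilizes
  -> state at step 30: (30-8) mod 2 = 0, same as step 8 -> [5 5 4]

Answer: 5 5 4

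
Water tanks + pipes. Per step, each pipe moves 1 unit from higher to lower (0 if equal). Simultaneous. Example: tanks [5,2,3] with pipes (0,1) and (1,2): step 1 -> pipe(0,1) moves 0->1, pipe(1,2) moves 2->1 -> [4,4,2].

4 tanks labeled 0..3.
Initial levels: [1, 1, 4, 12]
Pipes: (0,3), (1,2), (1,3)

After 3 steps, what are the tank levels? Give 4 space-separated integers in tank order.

Step 1: flows [3->0,2->1,3->1] -> levels [2 3 3 10]
Step 2: flows [3->0,1=2,3->1] -> levels [3 4 3 8]
Step 3: flows [3->0,1->2,3->1] -> levels [4 4 4 6]

Answer: 4 4 4 6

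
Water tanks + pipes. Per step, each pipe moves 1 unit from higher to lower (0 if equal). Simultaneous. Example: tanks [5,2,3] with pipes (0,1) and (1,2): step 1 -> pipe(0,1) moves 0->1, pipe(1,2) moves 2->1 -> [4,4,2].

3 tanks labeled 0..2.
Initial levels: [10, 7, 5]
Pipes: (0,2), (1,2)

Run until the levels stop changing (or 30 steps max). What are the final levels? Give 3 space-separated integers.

Answer: 8 8 6

Derivation:
Step 1: flows [0->2,1->2] -> levels [9 6 7]
Step 2: flows [0->2,2->1] -> levels [8 7 7]
Step 3: flows [0->2,1=2] -> levels [7 7 8]
Step 4: flows [2->0,2->1] -> levels [8 8 6]
Step 5: flows [0->2,1->2] -> levels [7 7 8]
  -> period-2 cycle: step 5 state = step 3 state; never stabilizes
  -> state at step 30: (30-3) mod 2 = 1, same as step 4 -> [8 8 6]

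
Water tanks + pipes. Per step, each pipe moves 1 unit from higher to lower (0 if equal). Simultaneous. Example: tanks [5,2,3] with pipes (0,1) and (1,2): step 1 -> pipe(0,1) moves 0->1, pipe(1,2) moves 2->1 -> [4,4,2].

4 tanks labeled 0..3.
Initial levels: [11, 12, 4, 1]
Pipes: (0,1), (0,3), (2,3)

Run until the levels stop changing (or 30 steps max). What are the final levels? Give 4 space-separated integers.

Step 1: flows [1->0,0->3,2->3] -> levels [11 11 3 3]
Step 2: flows [0=1,0->3,2=3] -> levels [10 11 3 4]
Step 3: flows [1->0,0->3,3->2] -> levels [10 10 4 4]
Step 4: flows [0=1,0->3,2=3] -> levels [9 10 4 5]
Step 5: flows [1->0,0->3,3->2] -> levels [9 9 5 5]
Step 6: flows [0=1,0->3,2=3] -> levels [8 9 5 6]
Step 7: flows [1->0,0->3,3->2] -> levels [8 8 6 6]
Step 8: flows [0=1,0->3,2=3] -> levels [7 8 6 7]
Step 9: flows [1->0,0=3,3->2] -> levels [8 7 7 6]
Step 10: flows [0->1,0->3,2->3] -> levels [6 8 6 8]
Step 11: flows [1->0,3->0,3->2] -> levels [8 7 7 6]
  -> period-2 cycle: step 11 state = step 9 state; never stabilizes
  -> state at step 30: (30-9) mod 2 = 1, same as step 10 -> [6 8 6 8]

Answer: 6 8 6 8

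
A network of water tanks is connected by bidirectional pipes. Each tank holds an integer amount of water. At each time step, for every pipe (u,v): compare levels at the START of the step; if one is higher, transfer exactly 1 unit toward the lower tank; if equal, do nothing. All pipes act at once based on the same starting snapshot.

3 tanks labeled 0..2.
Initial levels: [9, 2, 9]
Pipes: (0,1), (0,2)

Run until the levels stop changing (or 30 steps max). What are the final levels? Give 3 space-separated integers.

Step 1: flows [0->1,0=2] -> levels [8 3 9]
Step 2: flows [0->1,2->0] -> levels [8 4 8]
Step 3: flows [0->1,0=2] -> levels [7 5 8]
Step 4: flows [0->1,2->0] -> levels [7 6 7]
Step 5: flows [0->1,0=2] -> levels [6 7 7]
Step 6: flows [1->0,2->0] -> levels [8 6 6]
Step 7: flows [0->1,0->2] -> levels [6 7 7]
  -> period-2 cycle: step 7 state = step 5 state; never stabilizes
  -> state at step 30: (30-5) mod 2 = 1, same as step 6 -> [8 6 6]

Answer: 8 6 6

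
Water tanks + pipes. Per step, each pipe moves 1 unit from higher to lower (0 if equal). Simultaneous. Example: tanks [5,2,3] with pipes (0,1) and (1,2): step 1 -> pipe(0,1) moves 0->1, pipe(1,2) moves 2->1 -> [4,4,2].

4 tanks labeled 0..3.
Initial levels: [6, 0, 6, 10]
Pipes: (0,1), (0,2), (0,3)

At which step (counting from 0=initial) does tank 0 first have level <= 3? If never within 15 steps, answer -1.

Answer: -1

Derivation:
Step 1: flows [0->1,0=2,3->0] -> levels [6 1 6 9]
Step 2: flows [0->1,0=2,3->0] -> levels [6 2 6 8]
Step 3: flows [0->1,0=2,3->0] -> levels [6 3 6 7]
Step 4: flows [0->1,0=2,3->0] -> levels [6 4 6 6]
Step 5: flows [0->1,0=2,0=3] -> levels [5 5 6 6]
Step 6: flows [0=1,2->0,3->0] -> levels [7 5 5 5]
Step 7: flows [0->1,0->2,0->3] -> levels [4 6 6 6]
Step 8: flows [1->0,2->0,3->0] -> levels [7 5 5 5]
  -> period-2 cycle (repeats step 6); tank 0 never drops to <=3
Tank 0 never reaches <=3 within 15 steps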